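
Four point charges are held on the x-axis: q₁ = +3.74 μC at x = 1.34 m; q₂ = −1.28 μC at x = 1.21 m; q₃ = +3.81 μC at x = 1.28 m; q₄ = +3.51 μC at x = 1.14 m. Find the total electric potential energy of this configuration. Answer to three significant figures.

2.05 J

The work to assemble the configuration equals its total potential energy, U = Σ kqᵢqⱼ/rᵢⱼ over all pairs.
Pair separations: r₁₂ = 0.130 m, r₁₃ = 0.0600 m, r₁₄ = 0.200 m, r₂₃ = 0.0700 m, r₂₄ = 0.0700 m, r₃₄ = 0.140 m.
Summing all 6 pair terms gives U = 2.05 J.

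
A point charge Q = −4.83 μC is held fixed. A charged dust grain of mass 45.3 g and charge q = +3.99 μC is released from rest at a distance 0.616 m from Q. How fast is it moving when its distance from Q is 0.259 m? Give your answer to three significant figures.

Only the electrostatic force acts, so mechanical energy is conserved: ½mv² = U₁ − U₂ = kQq(1/r₁ − 1/r₂).
U₁ − U₂ = (8.99×10⁹ N·m²/C²)(-4.83×10⁻⁶ C)(3.99×10⁻⁶ C)(1/0.616 − 1/0.259) = 0.388 J.
v = √(2·0.388/0.0453) = 4.14 m/s.

4.14 m/s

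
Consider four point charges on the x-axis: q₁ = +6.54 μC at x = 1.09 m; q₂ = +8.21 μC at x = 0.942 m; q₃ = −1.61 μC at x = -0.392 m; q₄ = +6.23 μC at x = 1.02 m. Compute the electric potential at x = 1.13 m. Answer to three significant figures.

2.36×10⁶ V

Electric potential is a scalar, so the contributions from each charge add algebraically: V = Σ kqᵢ/rᵢ.
Distances from the field point to each charge: r₁ = 0.0400 m, r₂ = 0.188 m, r₃ = 1.52 m, r₄ = 0.110 m.
V = k[(6.54×10⁻⁶)/(0.0400) + (8.21×10⁻⁶)/(0.188) + (-1.61×10⁻⁶)/(1.52) + (6.23×10⁻⁶)/(0.110)] = 2.36×10⁶ V.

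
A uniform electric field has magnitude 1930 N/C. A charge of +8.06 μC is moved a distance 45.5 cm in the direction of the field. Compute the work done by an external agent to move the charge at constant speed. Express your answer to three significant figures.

The potential change for a displacement 45.5 cm in the direction of the field is ΔV = −Ed = -878 V.
W_ext = qΔV = -7.08×10⁻³ J.

-7.08×10⁻³ J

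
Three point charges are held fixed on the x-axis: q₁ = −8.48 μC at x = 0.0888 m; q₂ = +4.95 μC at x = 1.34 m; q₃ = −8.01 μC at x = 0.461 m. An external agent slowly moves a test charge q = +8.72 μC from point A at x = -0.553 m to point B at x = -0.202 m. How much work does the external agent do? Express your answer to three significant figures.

For quasistatic motion the external work equals the change in potential energy: W_ext = qΔV = q(V_B − V_A).
At A: distances to the source charges are 0.642 m, 1.89 m, 1.01 m; V_A = Σ kqᵢ/rᵢ = -1.66×10⁵ V.
At B: distances to the source charges are 0.291 m, 1.54 m, 0.663 m; V_B = Σ kqᵢ/rᵢ = -3.42×10⁵ V.
ΔV = V_B − V_A = -1.76×10⁵ V.
W_ext = qΔV = (8.72×10⁻⁶ C)(-1.76×10⁵ V) = -1.53 J.

-1.53 J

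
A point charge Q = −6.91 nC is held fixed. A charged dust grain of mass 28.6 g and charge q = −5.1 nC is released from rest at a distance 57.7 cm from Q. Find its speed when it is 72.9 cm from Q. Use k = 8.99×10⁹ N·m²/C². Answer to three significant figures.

Only the electrostatic force acts, so mechanical energy is conserved: ½mv² = U₁ − U₂ = kQq(1/r₁ − 1/r₂).
U₁ − U₂ = (8.99×10⁹ N·m²/C²)(-6.91×10⁻⁹ C)(-5.10×10⁻⁹ C)(1/0.577 − 1/0.729) = 1.14×10⁻⁷ J.
v = √(2·1.14×10⁻⁷/0.0286) = 2.83×10⁻³ m/s.

2.83×10⁻³ m/s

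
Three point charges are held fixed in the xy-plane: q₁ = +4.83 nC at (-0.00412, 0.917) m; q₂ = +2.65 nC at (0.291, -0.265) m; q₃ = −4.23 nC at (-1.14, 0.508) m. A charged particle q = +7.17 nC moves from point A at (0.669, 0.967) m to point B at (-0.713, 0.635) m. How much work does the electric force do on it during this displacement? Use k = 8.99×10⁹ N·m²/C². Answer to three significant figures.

5.25×10⁻⁷ J

The work done by the electric force is W_field = −ΔU = −q(V_B − V_A) = q(V_A − V_B).
At A: distances to the source charges are 0.675 m, 1.29 m, 1.87 m; V_A = Σ kqᵢ/rᵢ = 62.4 V.
At B: distances to the source charges are 0.763 m, 1.35 m, 0.445 m; V_B = Σ kqᵢ/rᵢ = -10.8 V.
ΔV = V_B − V_A = -73.2 V.
W_field = −qΔV = −(7.17×10⁻⁹ C)(-73.2 V) = 5.25×10⁻⁷ J.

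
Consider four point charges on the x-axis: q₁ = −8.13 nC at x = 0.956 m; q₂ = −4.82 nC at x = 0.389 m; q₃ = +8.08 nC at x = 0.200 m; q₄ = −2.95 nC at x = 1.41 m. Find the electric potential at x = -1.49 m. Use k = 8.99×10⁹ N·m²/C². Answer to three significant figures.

The total potential is the scalar sum of each charge's contribution, V = Σ kqᵢ/rᵢ.
Distances from the field point to each charge: r₁ = 2.45 m, r₂ = 1.88 m, r₃ = 1.69 m, r₄ = 2.90 m.
V = k[(-8.13×10⁻⁹)/(2.45) + (-4.82×10⁻⁹)/(1.88) + (8.08×10⁻⁹)/(1.69) + (-2.95×10⁻⁹)/(2.90)] = -19.1 V.

-19.1 V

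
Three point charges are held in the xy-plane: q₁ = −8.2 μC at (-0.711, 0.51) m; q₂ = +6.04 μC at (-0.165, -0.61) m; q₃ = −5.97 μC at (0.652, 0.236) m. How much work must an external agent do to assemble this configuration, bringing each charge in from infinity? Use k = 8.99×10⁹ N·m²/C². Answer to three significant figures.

The work to assemble the configuration equals its total potential energy, U = Σ kqᵢqⱼ/rᵢⱼ over all pairs.
Pair separations: r₁₂ = 1.25 m, r₁₃ = 1.39 m, r₂₃ = 1.18 m.
U = (-0.357) + (0.317) + (-0.276) = -0.316 J.

-0.316 J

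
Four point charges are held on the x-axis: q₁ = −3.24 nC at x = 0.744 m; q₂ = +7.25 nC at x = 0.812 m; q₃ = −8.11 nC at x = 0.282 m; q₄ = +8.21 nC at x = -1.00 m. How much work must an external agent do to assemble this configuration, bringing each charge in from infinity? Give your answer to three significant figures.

The assembly work is the sum of pairwise potential energies, U = Σ_{i<j} kqᵢqⱼ/rᵢⱼ.
Pair separations: r₁₂ = 0.0680 m, r₁₃ = 0.462 m, r₁₄ = 1.74 m, r₂₃ = 0.530 m, r₂₄ = 1.81 m, r₃₄ = 1.28 m.
Summing all 6 pair terms gives U = -3.90×10⁻⁶ J.

-3.90×10⁻⁶ J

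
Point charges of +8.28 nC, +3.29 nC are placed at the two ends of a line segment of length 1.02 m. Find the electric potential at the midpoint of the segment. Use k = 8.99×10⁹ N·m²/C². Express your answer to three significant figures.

Electric potential is a scalar, so the contributions from each charge add algebraically: V = Σ kqᵢ/rᵢ.
Each charge is 0.510 m from the midpoint.
V = k[(8.28×10⁻⁹)/(0.510) + (3.29×10⁻⁹)/(0.510)] = 204 V.

204 V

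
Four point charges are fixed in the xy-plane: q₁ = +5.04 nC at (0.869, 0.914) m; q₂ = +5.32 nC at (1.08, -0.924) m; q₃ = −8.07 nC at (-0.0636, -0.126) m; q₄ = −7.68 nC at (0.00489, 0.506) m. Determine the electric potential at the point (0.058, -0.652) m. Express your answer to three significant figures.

-123 V

Electric potential is a scalar, so the contributions from each charge add algebraically: V = Σ kqᵢ/rᵢ.
Distances from the field point to each charge: r₁ = 1.76 m, r₂ = 1.06 m, r₃ = 0.540 m, r₄ = 1.16 m.
V = k[(5.04×10⁻⁹)/(1.76) + (5.32×10⁻⁹)/(1.06) + (-8.07×10⁻⁹)/(0.540) + (-7.68×10⁻⁹)/(1.16)] = -123 V.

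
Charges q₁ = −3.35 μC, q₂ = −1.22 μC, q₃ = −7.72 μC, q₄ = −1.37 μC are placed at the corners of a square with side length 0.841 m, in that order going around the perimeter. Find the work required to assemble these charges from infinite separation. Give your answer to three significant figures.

The assembly work is the sum of pairwise potential energies, U = Σ_{i<j} kqᵢqⱼ/rᵢⱼ.
The four side pairs have separation 0.841 m and the two diagonal pairs 1.19 m.
Summing all 6 pair terms gives U = 0.515 J.

0.515 J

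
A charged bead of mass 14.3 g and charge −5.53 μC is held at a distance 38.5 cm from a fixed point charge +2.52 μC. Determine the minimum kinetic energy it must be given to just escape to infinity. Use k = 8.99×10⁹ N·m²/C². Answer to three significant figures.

0.325 J

To just escape, total mechanical energy must reach zero at infinity: ½mv²_min + U = 0, so ½mv²_min = −U = |kQq|/r.
|U| = |kQq|/r = (8.99×10⁹ N·m²/C²)(2.52×10⁻⁶)(5.53×10⁻⁶)/(0.385) = 0.325 J.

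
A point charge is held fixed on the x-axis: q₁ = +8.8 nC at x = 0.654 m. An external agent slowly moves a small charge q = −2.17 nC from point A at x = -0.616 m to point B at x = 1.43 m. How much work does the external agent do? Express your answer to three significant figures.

For quasistatic motion the external work equals the change in potential energy: W_ext = qΔV = q(V_B − V_A).
At A: distance to the source charge is 1.27 m; V_A = kq₁/r = 62.3 V.
At B: distance to the source charge is 0.776 m; V_B = kq₁/r = 102 V.
ΔV = V_B − V_A = 39.7 V.
W_ext = qΔV = (-2.17×10⁻⁹ C)(39.7 V) = -8.61×10⁻⁸ J.

-8.61×10⁻⁸ J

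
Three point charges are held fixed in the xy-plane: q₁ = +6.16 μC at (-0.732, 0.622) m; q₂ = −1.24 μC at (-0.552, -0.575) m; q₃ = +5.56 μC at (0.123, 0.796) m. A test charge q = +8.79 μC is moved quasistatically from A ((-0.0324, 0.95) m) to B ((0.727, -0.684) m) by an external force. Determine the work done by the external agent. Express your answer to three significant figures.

For quasistatic motion the external work equals the change in potential energy: W_ext = qΔV = q(V_B − V_A).
At A: distances to the source charges are 0.773 m, 1.61 m, 0.219 m; V_A = Σ kqᵢ/rᵢ = 2.93×10⁵ V.
At B: distances to the source charges are 1.96 m, 1.28 m, 1.60 m; V_B = Σ kqᵢ/rᵢ = 5.09×10⁴ V.
ΔV = V_B − V_A = -2.42×10⁵ V.
W_ext = qΔV = (8.79×10⁻⁶ C)(-2.42×10⁵ V) = -2.13 J.

-2.13 J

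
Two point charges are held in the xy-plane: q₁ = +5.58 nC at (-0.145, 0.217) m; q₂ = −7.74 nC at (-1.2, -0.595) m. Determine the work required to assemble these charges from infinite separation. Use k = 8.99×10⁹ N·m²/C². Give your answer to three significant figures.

-2.92×10⁻⁷ J

The assembly work is the sum of pairwise potential energies, U = Σ_{i<j} kqᵢqⱼ/rᵢⱼ.
Pair separations: r₁₂ = 1.33 m.
U = (-2.92×10⁻⁷) = -2.92×10⁻⁷ J.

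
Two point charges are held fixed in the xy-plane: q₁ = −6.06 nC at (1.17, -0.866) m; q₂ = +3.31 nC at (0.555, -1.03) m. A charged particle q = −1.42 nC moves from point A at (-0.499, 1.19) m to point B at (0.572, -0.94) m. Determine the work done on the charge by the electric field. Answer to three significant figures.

The work done by the electric force is W_field = −ΔU = −q(V_B − V_A) = q(V_A − V_B).
At A: distances to the source charges are 2.65 m, 2.46 m; V_A = Σ kqᵢ/rᵢ = -8.46 V.
At B: distances to the source charges are 0.603 m, 0.0916 m; V_B = Σ kqᵢ/rᵢ = 234 V.
ΔV = V_B − V_A = 243 V.
W_field = −qΔV = −(-1.42×10⁻⁹ C)(243 V) = 3.45×10⁻⁷ J.

3.45×10⁻⁷ J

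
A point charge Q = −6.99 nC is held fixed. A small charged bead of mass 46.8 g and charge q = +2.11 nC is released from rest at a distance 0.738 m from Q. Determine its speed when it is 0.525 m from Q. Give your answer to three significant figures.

Only the electrostatic force acts, so mechanical energy is conserved: ½mv² = U₁ − U₂ = kQq(1/r₁ − 1/r₂).
U₁ − U₂ = (8.99×10⁹ N·m²/C²)(-6.99×10⁻⁹ C)(2.11×10⁻⁹ C)(1/0.738 − 1/0.525) = 7.29×10⁻⁸ J.
v = √(2·7.29×10⁻⁸/0.0468) = 1.76×10⁻³ m/s.

1.76×10⁻³ m/s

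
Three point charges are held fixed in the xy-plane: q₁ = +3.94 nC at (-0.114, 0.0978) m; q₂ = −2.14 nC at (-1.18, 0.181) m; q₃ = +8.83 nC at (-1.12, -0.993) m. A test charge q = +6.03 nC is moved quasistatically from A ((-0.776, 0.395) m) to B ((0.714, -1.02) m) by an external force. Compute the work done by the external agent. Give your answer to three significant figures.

-1.25×10⁻⁸ J

For quasistatic motion the external work equals the change in potential energy: W_ext = qΔV = q(V_B − V_A).
At A: distances to the source charges are 0.726 m, 0.457 m, 1.43 m; V_A = Σ kqᵢ/rᵢ = 62.2 V.
At B: distances to the source charges are 1.39 m, 2.24 m, 1.83 m; V_B = Σ kqᵢ/rᵢ = 60.2 V.
ΔV = V_B − V_A = -2.08 V.
W_ext = qΔV = (6.03×10⁻⁹ C)(-2.08 V) = -1.25×10⁻⁸ J.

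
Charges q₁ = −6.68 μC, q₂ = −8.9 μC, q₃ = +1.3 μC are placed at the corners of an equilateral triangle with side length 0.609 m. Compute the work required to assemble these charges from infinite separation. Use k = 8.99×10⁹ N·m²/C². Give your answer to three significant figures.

The assembly work is the sum of pairwise potential energies, U = Σ_{i<j} kqᵢqⱼ/rᵢⱼ.
All three pair separations equal the side length, 0.609 m.
U = (0.878) + (-0.128) + (-0.171) = 0.579 J.

0.579 J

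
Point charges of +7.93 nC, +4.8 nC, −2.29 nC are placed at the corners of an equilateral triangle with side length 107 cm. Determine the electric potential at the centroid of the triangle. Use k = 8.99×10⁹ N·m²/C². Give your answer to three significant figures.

The total potential is the scalar sum of each charge's contribution, V = Σ kqᵢ/rᵢ.
The distance from each vertex to the centroid is a/√3 = 0.618 m.
V = k[(7.93×10⁻⁹)/(0.618) + (4.80×10⁻⁹)/(0.618) + (-2.29×10⁻⁹)/(0.618)] = 152 V.

152 V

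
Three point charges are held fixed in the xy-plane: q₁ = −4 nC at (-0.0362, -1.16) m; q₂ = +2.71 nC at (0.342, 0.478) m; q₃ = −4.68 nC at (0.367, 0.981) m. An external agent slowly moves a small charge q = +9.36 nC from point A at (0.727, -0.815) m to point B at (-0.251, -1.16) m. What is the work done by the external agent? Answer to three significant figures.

-1.16×10⁻⁶ J

For quasistatic motion the external work equals the change in potential energy: W_ext = qΔV = q(V_B − V_A).
At A: distances to the source charges are 0.838 m, 1.35 m, 1.83 m; V_A = Σ kqᵢ/rᵢ = -47.8 V.
At B: distances to the source charges are 0.215 m, 1.74 m, 2.23 m; V_B = Σ kqᵢ/rᵢ = -172 V.
ΔV = V_B − V_A = -124 V.
W_ext = qΔV = (9.36×10⁻⁹ C)(-124 V) = -1.16×10⁻⁶ J.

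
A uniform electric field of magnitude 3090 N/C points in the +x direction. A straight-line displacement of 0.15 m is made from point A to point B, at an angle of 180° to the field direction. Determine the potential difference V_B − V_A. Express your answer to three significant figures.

Only the component of displacement along E changes the potential: ΔV = −E·d·cosθ.
ΔV = −(3090 V/m)(0.150 m)cos180° = 464 V.

464 V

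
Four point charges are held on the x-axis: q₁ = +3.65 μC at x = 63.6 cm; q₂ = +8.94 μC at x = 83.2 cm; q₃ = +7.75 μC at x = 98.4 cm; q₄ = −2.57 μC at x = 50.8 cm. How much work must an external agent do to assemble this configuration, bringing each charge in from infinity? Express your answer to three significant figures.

The assembly work is the sum of pairwise potential energies, U = Σ_{i<j} kqᵢqⱼ/rᵢⱼ.
Pair separations: r₁₂ = 0.196 m, r₁₃ = 0.348 m, r₁₄ = 0.128 m, r₂₃ = 0.152 m, r₂₄ = 0.324 m, r₃₄ = 0.476 m.
Summing all 6 pair terms gives U = 4.65 J.

4.65 J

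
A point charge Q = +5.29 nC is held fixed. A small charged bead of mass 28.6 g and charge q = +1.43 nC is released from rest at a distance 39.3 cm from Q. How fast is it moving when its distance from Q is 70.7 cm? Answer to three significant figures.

2.32×10⁻³ m/s

Only the electrostatic force acts, so mechanical energy is conserved: ½mv² = U₁ − U₂ = kQq(1/r₁ − 1/r₂).
U₁ − U₂ = (8.99×10⁹ N·m²/C²)(5.29×10⁻⁹ C)(1.43×10⁻⁹ C)(1/0.393 − 1/0.707) = 7.69×10⁻⁸ J.
v = √(2·7.69×10⁻⁸/0.0286) = 2.32×10⁻³ m/s.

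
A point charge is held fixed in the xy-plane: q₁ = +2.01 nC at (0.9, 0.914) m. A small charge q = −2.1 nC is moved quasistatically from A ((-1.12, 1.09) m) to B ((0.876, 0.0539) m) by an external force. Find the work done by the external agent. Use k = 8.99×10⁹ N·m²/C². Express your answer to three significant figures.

-2.54×10⁻⁸ J

For quasistatic motion the external work equals the change in potential energy: W_ext = qΔV = q(V_B − V_A).
At A: distance to the source charge is 2.03 m; V_A = kq₁/r = 8.91 V.
At B: distance to the source charge is 0.860 m; V_B = kq₁/r = 21.0 V.
ΔV = V_B − V_A = 12.1 V.
W_ext = qΔV = (-2.10×10⁻⁹ C)(12.1 V) = -2.54×10⁻⁸ J.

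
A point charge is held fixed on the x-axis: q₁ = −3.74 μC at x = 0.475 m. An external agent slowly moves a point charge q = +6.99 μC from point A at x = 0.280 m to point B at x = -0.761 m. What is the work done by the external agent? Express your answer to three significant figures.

1.02 J

For quasistatic motion the external work equals the change in potential energy: W_ext = qΔV = q(V_B − V_A).
At A: distance to the source charge is 0.195 m; V_A = kq₁/r = -1.72×10⁵ V.
At B: distance to the source charge is 1.24 m; V_B = kq₁/r = -2.72×10⁴ V.
ΔV = V_B − V_A = 1.45×10⁵ V.
W_ext = qΔV = (6.99×10⁻⁶ C)(1.45×10⁵ V) = 1.02 J.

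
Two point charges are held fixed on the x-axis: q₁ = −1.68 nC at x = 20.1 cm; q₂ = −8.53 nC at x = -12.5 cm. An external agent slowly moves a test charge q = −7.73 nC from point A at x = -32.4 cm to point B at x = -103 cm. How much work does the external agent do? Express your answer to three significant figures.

-2.45×10⁻⁶ J

For quasistatic motion the external work equals the change in potential energy: W_ext = qΔV = q(V_B − V_A).
At A: distances to the source charges are 0.525 m, 0.199 m; V_A = Σ kqᵢ/rᵢ = -414 V.
At B: distances to the source charges are 1.23 m, 0.905 m; V_B = Σ kqᵢ/rᵢ = -97.0 V.
ΔV = V_B − V_A = 317 V.
W_ext = qΔV = (-7.73×10⁻⁹ C)(317 V) = -2.45×10⁻⁶ J.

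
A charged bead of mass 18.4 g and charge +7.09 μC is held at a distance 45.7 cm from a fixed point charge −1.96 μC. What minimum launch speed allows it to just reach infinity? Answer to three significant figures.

To just escape, total mechanical energy must reach zero at infinity: ½mv²_min + U = 0, so ½mv²_min = −U = |kQq|/r.
|U| = |kQq|/r = (8.99×10⁹ N·m²/C²)(1.96×10⁻⁶)(7.09×10⁻⁶)/(0.457) = 0.273 J.
v_min = √(2|U|/m) = √(2·0.273/0.0184) = 5.45 m/s.

5.45 m/s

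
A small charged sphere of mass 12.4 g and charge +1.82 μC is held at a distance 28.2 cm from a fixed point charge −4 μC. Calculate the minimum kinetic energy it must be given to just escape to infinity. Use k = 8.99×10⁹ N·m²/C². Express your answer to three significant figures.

0.232 J

To just escape, total mechanical energy must reach zero at infinity: ½mv²_min + U = 0, so ½mv²_min = −U = |kQq|/r.
|U| = |kQq|/r = (8.99×10⁹ N·m²/C²)(4.00×10⁻⁶)(1.82×10⁻⁶)/(0.282) = 0.232 J.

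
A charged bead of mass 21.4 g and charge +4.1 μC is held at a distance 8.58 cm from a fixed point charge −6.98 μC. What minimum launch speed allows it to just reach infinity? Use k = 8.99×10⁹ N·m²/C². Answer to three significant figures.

16.7 m/s

To just escape, total mechanical energy must reach zero at infinity: ½mv²_min + U = 0, so ½mv²_min = −U = |kQq|/r.
|U| = |kQq|/r = (8.99×10⁹ N·m²/C²)(6.98×10⁻⁶)(4.10×10⁻⁶)/(0.0858) = 3.00 J.
v_min = √(2|U|/m) = √(2·3.00/0.0214) = 16.7 m/s.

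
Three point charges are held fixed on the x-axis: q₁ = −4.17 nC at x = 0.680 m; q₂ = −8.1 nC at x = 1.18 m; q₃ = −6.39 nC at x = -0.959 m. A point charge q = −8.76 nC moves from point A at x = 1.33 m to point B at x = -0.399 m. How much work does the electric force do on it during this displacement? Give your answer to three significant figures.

The work done by the electric force is W_field = −ΔU = −q(V_B − V_A) = q(V_A − V_B).
At A: distances to the source charges are 0.650 m, 0.150 m, 2.29 m; V_A = Σ kqᵢ/rᵢ = -568 V.
At B: distances to the source charges are 1.08 m, 1.58 m, 0.560 m; V_B = Σ kqᵢ/rᵢ = -183 V.
ΔV = V_B − V_A = 385 V.
W_field = −qΔV = −(-8.76×10⁻⁹ C)(385 V) = 3.37×10⁻⁶ J.

3.37×10⁻⁶ J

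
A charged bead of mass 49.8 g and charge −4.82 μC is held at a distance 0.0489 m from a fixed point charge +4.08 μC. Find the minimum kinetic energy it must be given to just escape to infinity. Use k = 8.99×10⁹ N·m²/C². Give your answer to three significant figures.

To just escape, total mechanical energy must reach zero at infinity: ½mv²_min + U = 0, so ½mv²_min = −U = |kQq|/r.
|U| = |kQq|/r = (8.99×10⁹ N·m²/C²)(4.08×10⁻⁶)(4.82×10⁻⁶)/(0.0489) = 3.62 J.

3.62 J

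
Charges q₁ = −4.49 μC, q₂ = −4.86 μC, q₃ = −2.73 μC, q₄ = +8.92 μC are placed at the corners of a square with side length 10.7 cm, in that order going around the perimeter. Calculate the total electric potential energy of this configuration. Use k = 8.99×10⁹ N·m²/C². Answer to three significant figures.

The assembly work is the sum of pairwise potential energies, U = Σ_{i<j} kqᵢqⱼ/rᵢⱼ.
The four side pairs have separation 0.107 m and the two diagonal pairs 0.151 m.
Summing all 6 pair terms gives U = -4.31 J.

-4.31 J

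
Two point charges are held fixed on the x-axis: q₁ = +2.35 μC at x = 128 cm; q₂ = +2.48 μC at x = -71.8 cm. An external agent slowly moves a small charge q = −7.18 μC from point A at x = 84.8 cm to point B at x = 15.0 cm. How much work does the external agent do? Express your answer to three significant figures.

For quasistatic motion the external work equals the change in potential energy: W_ext = qΔV = q(V_B − V_A).
At A: distances to the source charges are 0.432 m, 1.57 m; V_A = Σ kqᵢ/rᵢ = 6.31×10⁴ V.
At B: distances to the source charges are 1.13 m, 0.868 m; V_B = Σ kqᵢ/rᵢ = 4.44×10⁴ V.
ΔV = V_B − V_A = -1.88×10⁴ V.
W_ext = qΔV = (-7.18×10⁻⁶ C)(-1.88×10⁴ V) = 0.135 J.

0.135 J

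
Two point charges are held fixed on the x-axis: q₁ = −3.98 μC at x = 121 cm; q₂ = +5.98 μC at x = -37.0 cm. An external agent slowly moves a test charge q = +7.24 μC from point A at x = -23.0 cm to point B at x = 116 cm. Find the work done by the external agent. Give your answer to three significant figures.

-7.53 J

For quasistatic motion the external work equals the change in potential energy: W_ext = qΔV = q(V_B − V_A).
At A: distances to the source charges are 1.44 m, 0.140 m; V_A = Σ kqᵢ/rᵢ = 3.59×10⁵ V.
At B: distances to the source charges are 0.0500 m, 1.53 m; V_B = Σ kqᵢ/rᵢ = -6.80×10⁵ V.
ΔV = V_B − V_A = -1.04×10⁶ V.
W_ext = qΔV = (7.24×10⁻⁶ C)(-1.04×10⁶ V) = -7.53 J.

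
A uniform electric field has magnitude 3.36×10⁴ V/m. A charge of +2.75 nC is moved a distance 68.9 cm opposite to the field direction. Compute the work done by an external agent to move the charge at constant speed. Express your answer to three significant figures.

6.37×10⁻⁵ J

The potential change for a displacement 68.9 cm opposite to the field direction is ΔV = +Ed = 2.32×10⁴ V.
W_ext = qΔV = 6.37×10⁻⁵ J.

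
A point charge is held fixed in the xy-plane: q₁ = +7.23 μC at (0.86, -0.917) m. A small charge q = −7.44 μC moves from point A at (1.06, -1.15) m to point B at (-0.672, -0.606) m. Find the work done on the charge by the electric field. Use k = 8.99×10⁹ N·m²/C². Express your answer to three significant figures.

-1.27 J

The work done by the electric force is W_field = −ΔU = −q(V_B − V_A) = q(V_A − V_B).
At A: distance to the source charge is 0.307 m; V_A = kq₁/r = 2.12×10⁵ V.
At B: distance to the source charge is 1.56 m; V_B = kq₁/r = 4.16×10⁴ V.
ΔV = V_B − V_A = -1.70×10⁵ V.
W_field = −qΔV = −(-7.44×10⁻⁶ C)(-1.70×10⁵ V) = -1.27 J.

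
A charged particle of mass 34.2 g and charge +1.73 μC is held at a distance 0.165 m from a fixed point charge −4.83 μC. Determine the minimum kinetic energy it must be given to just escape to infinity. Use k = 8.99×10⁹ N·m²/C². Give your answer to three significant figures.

To just escape, total mechanical energy must reach zero at infinity: ½mv²_min + U = 0, so ½mv²_min = −U = |kQq|/r.
|U| = |kQq|/r = (8.99×10⁹ N·m²/C²)(4.83×10⁻⁶)(1.73×10⁻⁶)/(0.165) = 0.455 J.

0.455 J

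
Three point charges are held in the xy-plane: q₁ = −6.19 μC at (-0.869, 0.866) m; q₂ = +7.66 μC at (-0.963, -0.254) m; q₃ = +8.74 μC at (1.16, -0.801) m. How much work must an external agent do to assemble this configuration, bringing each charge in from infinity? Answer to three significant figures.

-0.290 J

The work to assemble the configuration equals its total potential energy, U = Σ kqᵢqⱼ/rᵢⱼ over all pairs.
Pair separations: r₁₂ = 1.12 m, r₁₃ = 2.63 m, r₂₃ = 2.19 m.
U = (-0.379) + (-0.185) + (0.275) = -0.290 J.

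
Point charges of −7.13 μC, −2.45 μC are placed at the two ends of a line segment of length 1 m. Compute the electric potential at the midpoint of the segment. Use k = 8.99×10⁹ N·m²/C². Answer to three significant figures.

Electric potential is a scalar, so the contributions from each charge add algebraically: V = Σ kqᵢ/rᵢ.
Each charge is 0.500 m from the midpoint.
V = k[(-7.13×10⁻⁶)/(0.500) + (-2.45×10⁻⁶)/(0.500)] = -1.72×10⁵ V.

-1.72×10⁵ V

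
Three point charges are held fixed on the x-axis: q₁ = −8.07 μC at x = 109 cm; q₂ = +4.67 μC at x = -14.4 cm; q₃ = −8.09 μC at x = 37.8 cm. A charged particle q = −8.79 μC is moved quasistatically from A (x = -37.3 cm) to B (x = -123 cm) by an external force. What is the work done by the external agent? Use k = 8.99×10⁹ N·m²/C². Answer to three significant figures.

0.657 J

For quasistatic motion the external work equals the change in potential energy: W_ext = qΔV = q(V_B − V_A).
At A: distances to the source charges are 1.46 m, 0.229 m, 0.751 m; V_A = Σ kqᵢ/rᵢ = 3.69×10⁴ V.
At B: distances to the source charges are 2.32 m, 1.09 m, 1.61 m; V_B = Σ kqᵢ/rᵢ = -3.78×10⁴ V.
ΔV = V_B − V_A = -7.47×10⁴ V.
W_ext = qΔV = (-8.79×10⁻⁶ C)(-7.47×10⁴ V) = 0.657 J.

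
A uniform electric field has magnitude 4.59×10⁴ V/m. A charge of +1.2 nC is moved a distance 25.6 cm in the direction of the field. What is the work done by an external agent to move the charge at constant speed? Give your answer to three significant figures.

-1.41×10⁻⁵ J

The potential change for a displacement 25.6 cm in the direction of the field is ΔV = −Ed = -1.18×10⁴ V.
W_ext = qΔV = -1.41×10⁻⁵ J.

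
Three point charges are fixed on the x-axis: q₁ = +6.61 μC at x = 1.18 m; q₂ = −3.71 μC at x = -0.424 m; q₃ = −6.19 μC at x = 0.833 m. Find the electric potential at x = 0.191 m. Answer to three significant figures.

The total potential is the scalar sum of each charge's contribution, V = Σ kqᵢ/rᵢ.
Distances from the field point to each charge: r₁ = 0.989 m, r₂ = 0.615 m, r₃ = 0.642 m.
V = k[(6.61×10⁻⁶)/(0.989) + (-3.71×10⁻⁶)/(0.615) + (-6.19×10⁻⁶)/(0.642)] = -8.08×10⁴ V.

-8.08×10⁴ V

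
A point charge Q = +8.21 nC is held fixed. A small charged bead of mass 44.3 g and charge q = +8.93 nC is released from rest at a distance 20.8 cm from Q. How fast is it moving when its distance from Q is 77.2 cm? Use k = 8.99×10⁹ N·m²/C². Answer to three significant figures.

0.0102 m/s

Only the electrostatic force acts, so mechanical energy is conserved: ½mv² = U₁ − U₂ = kQq(1/r₁ − 1/r₂).
U₁ − U₂ = (8.99×10⁹ N·m²/C²)(8.21×10⁻⁹ C)(8.93×10⁻⁹ C)(1/0.208 − 1/0.772) = 2.32×10⁻⁶ J.
v = √(2·2.32×10⁻⁶/0.0443) = 0.0102 m/s.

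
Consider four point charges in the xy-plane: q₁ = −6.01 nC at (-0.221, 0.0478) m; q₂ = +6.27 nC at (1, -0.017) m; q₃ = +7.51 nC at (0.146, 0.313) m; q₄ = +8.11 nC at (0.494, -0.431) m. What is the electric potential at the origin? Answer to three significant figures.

Electric potential is a scalar, so the contributions from each charge add algebraically: V = Σ kqᵢ/rᵢ.
Distances from the field point to each charge: r₁ = 0.226 m, r₂ = 1.00 m, r₃ = 0.345 m, r₄ = 0.656 m.
V = k[(-6.01×10⁻⁹)/(0.226) + (6.27×10⁻⁹)/(1.00) + (7.51×10⁻⁹)/(0.345) + (8.11×10⁻⁹)/(0.656)] = 124 V.

124 V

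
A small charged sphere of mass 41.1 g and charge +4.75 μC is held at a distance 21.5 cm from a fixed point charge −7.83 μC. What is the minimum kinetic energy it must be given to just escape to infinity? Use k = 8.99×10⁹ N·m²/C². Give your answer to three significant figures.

1.56 J

To just escape, total mechanical energy must reach zero at infinity: ½mv²_min + U = 0, so ½mv²_min = −U = |kQq|/r.
|U| = |kQq|/r = (8.99×10⁹ N·m²/C²)(7.83×10⁻⁶)(4.75×10⁻⁶)/(0.215) = 1.56 J.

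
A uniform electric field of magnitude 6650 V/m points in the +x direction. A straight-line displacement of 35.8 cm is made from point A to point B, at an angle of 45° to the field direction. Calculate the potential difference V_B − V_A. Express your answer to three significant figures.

-1680 V

Only the component of displacement along E changes the potential: ΔV = −E·d·cosθ.
ΔV = −(6650 V/m)(0.358 m)cos45° = -1680 V.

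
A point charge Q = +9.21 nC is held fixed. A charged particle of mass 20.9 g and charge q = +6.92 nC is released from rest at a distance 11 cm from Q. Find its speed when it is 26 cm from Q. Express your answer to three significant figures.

Only the electrostatic force acts, so mechanical energy is conserved: ½mv² = U₁ − U₂ = kQq(1/r₁ − 1/r₂).
U₁ − U₂ = (8.99×10⁹ N·m²/C²)(9.21×10⁻⁹ C)(6.92×10⁻⁹ C)(1/0.110 − 1/0.260) = 3.01×10⁻⁶ J.
v = √(2·3.01×10⁻⁶/0.0209) = 0.0170 m/s.

0.0170 m/s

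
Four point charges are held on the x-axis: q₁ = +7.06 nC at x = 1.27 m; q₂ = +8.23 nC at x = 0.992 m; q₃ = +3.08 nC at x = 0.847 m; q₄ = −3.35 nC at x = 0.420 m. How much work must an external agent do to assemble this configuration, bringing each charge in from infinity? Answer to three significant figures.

The assembly work is the sum of pairwise potential energies, U = Σ_{i<j} kqᵢqⱼ/rᵢⱼ.
Pair separations: r₁₂ = 0.278 m, r₁₃ = 0.423 m, r₁₄ = 0.850 m, r₂₃ = 0.145 m, r₂₄ = 0.572 m, r₃₄ = 0.427 m.
Summing all 6 pair terms gives U = 3.01×10⁻⁶ J.

3.01×10⁻⁶ J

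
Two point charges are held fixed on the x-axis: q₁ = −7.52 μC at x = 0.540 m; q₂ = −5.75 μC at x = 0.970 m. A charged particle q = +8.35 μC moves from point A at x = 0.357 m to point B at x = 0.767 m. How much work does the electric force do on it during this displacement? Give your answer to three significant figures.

The work done by the electric force is W_field = −ΔU = −q(V_B − V_A) = q(V_A − V_B).
At A: distances to the source charges are 0.183 m, 0.613 m; V_A = Σ kqᵢ/rᵢ = -4.54×10⁵ V.
At B: distances to the source charges are 0.227 m, 0.203 m; V_B = Σ kqᵢ/rᵢ = -5.52×10⁵ V.
ΔV = V_B − V_A = -9.87×10⁴ V.
W_field = −qΔV = −(8.35×10⁻⁶ C)(-9.87×10⁴ V) = 0.824 J.

0.824 J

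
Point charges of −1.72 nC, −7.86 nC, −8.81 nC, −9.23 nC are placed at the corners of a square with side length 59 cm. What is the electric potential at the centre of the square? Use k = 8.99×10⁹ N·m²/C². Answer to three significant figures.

-595 V

The total potential is the scalar sum of each charge's contribution, V = Σ kqᵢ/rᵢ.
The distance from each corner to the centre is a√2/2 = 0.417 m.
V = k[(-1.72×10⁻⁹)/(0.417) + (-7.86×10⁻⁹)/(0.417) + (-8.81×10⁻⁹)/(0.417) + (-9.23×10⁻⁹)/(0.417)] = -595 V.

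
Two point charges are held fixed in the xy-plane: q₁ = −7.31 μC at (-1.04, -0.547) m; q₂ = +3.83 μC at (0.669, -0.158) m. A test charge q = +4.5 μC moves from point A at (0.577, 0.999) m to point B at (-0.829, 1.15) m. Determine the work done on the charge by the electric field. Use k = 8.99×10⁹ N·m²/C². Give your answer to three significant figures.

0.0963 J

The work done by the electric force is W_field = −ΔU = −q(V_B − V_A) = q(V_A − V_B).
At A: distances to the source charges are 2.24 m, 1.16 m; V_A = Σ kqᵢ/rᵢ = 290 V.
At B: distances to the source charges are 1.71 m, 1.99 m; V_B = Σ kqᵢ/rᵢ = -2.11×10⁴ V.
ΔV = V_B − V_A = -2.14×10⁴ V.
W_field = −qΔV = −(4.50×10⁻⁶ C)(-2.14×10⁴ V) = 0.0963 J.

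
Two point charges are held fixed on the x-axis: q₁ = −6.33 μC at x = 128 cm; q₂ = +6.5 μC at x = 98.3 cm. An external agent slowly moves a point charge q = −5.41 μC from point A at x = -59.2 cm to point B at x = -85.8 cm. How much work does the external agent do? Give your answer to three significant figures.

8.54×10⁻³ J

For quasistatic motion the external work equals the change in potential energy: W_ext = qΔV = q(V_B − V_A).
At A: distances to the source charges are 1.87 m, 1.58 m; V_A = Σ kqᵢ/rᵢ = 6700 V.
At B: distances to the source charges are 2.14 m, 1.84 m; V_B = Σ kqᵢ/rᵢ = 5120 V.
ΔV = V_B − V_A = -1580 V.
W_ext = qΔV = (-5.41×10⁻⁶ C)(-1580 V) = 8.54×10⁻³ J.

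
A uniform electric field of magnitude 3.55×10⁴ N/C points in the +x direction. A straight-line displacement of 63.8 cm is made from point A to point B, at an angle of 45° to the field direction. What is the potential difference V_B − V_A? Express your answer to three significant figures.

Only the component of displacement along E changes the potential: ΔV = −E·d·cosθ.
ΔV = −(3.55×10⁴ V/m)(0.638 m)cos45° = -1.60×10⁴ V.

-1.60×10⁴ V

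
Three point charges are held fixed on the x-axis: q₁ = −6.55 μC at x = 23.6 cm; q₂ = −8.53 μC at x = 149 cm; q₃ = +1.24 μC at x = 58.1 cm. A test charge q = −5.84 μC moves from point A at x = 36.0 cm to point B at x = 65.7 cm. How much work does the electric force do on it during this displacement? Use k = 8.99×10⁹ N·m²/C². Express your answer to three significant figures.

2.38 J

The work done by the electric force is W_field = −ΔU = −q(V_B − V_A) = q(V_A − V_B).
At A: distances to the source charges are 0.124 m, 1.13 m, 0.221 m; V_A = Σ kqᵢ/rᵢ = -4.92×10⁵ V.
At B: distances to the source charges are 0.421 m, 0.833 m, 0.0760 m; V_B = Σ kqᵢ/rᵢ = -8.52×10⁴ V.
ΔV = V_B − V_A = 4.07×10⁵ V.
W_field = −qΔV = −(-5.84×10⁻⁶ C)(4.07×10⁵ V) = 2.38 J.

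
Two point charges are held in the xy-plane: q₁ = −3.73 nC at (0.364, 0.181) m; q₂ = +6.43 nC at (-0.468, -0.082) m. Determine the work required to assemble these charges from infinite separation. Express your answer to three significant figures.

-2.47×10⁻⁷ J

The assembly work is the sum of pairwise potential energies, U = Σ_{i<j} kqᵢqⱼ/rᵢⱼ.
Pair separations: r₁₂ = 0.873 m.
U = (-2.47×10⁻⁷) = -2.47×10⁻⁷ J.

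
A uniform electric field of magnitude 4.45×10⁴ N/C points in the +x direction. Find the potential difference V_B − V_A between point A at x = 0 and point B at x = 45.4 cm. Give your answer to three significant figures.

-2.02×10⁴ V

In a uniform field, potential decreases in the direction of E: V_B − V_A = −E·Δx.
V_B − V_A = −(4.45×10⁴ V/m)(0.454 m) = -2.02×10⁴ V.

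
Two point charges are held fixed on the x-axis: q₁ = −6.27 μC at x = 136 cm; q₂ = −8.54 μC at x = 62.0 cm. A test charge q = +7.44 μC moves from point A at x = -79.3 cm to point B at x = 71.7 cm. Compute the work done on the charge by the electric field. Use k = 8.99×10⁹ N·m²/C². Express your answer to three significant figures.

The work done by the electric force is W_field = −ΔU = −q(V_B − V_A) = q(V_A − V_B).
At A: distances to the source charges are 2.15 m, 1.41 m; V_A = Σ kqᵢ/rᵢ = -8.05×10⁴ V.
At B: distances to the source charges are 0.643 m, 0.0970 m; V_B = Σ kqᵢ/rᵢ = -8.79×10⁵ V.
ΔV = V_B − V_A = -7.99×10⁵ V.
W_field = −qΔV = −(7.44×10⁻⁶ C)(-7.99×10⁵ V) = 5.94 J.

5.94 J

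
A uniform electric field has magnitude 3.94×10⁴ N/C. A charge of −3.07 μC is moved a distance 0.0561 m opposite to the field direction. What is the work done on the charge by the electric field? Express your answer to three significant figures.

6.79×10⁻³ J

The potential change for a displacement 0.0561 m opposite to the field direction is ΔV = +Ed = 2210 V.
W_field = −qΔV = 6.79×10⁻³ J.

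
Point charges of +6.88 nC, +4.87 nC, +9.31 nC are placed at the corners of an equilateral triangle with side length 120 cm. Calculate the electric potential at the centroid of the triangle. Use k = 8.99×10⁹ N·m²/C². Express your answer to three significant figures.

273 V

Electric potential is a scalar, so the contributions from each charge add algebraically: V = Σ kqᵢ/rᵢ.
The distance from each vertex to the centroid is a/√3 = 0.693 m.
V = k[(6.88×10⁻⁹)/(0.693) + (4.87×10⁻⁹)/(0.693) + (9.31×10⁻⁹)/(0.693)] = 273 V.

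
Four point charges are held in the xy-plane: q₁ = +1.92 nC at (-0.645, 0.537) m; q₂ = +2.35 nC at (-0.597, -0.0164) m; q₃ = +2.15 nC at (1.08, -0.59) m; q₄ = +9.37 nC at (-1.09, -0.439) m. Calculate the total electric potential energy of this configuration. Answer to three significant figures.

The work to assemble the configuration equals its total potential energy, U = Σ kqᵢqⱼ/rᵢⱼ over all pairs.
Pair separations: r₁₂ = 0.555 m, r₁₃ = 2.06 m, r₁₄ = 1.07 m, r₂₃ = 1.77 m, r₂₄ = 0.649 m, r₃₄ = 2.18 m.
Summing all 6 pair terms gives U = 6.56×10⁻⁷ J.

6.56×10⁻⁷ J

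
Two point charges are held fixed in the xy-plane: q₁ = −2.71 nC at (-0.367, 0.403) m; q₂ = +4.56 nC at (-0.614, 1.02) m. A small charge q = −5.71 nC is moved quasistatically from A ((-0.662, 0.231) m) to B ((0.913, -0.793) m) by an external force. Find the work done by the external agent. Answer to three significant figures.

-1.31×10⁻⁷ J

For quasistatic motion the external work equals the change in potential energy: W_ext = qΔV = q(V_B − V_A).
At A: distances to the source charges are 0.341 m, 0.790 m; V_A = Σ kqᵢ/rᵢ = -19.5 V.
At B: distances to the source charges are 1.75 m, 2.37 m; V_B = Σ kqᵢ/rᵢ = 3.39 V.
ΔV = V_B − V_A = 22.9 V.
W_ext = qΔV = (-5.71×10⁻⁹ C)(22.9 V) = -1.31×10⁻⁷ J.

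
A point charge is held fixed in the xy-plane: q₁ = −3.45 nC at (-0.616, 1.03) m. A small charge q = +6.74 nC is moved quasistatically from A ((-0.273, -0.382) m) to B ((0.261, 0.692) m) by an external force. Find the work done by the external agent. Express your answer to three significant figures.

-7.86×10⁻⁸ J

For quasistatic motion the external work equals the change in potential energy: W_ext = qΔV = q(V_B − V_A).
At A: distance to the source charge is 1.45 m; V_A = kq₁/r = -21.3 V.
At B: distance to the source charge is 0.940 m; V_B = kq₁/r = -33.0 V.
ΔV = V_B − V_A = -11.7 V.
W_ext = qΔV = (6.74×10⁻⁹ C)(-11.7 V) = -7.86×10⁻⁸ J.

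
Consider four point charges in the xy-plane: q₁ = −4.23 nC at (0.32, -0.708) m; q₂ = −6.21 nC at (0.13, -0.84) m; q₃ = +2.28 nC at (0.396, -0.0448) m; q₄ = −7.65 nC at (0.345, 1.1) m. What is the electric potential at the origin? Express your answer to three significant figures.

The total potential is the scalar sum of each charge's contribution, V = Σ kqᵢ/rᵢ.
Distances from the field point to each charge: r₁ = 0.777 m, r₂ = 0.850 m, r₃ = 0.399 m, r₄ = 1.15 m.
V = k[(-4.23×10⁻⁹)/(0.777) + (-6.21×10⁻⁹)/(0.850) + (2.28×10⁻⁹)/(0.399) + (-7.65×10⁻⁹)/(1.15)] = -123 V.

-123 V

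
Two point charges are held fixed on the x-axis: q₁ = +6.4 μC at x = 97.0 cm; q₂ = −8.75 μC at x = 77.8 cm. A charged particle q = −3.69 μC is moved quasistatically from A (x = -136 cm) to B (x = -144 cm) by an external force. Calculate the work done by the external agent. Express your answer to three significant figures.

For quasistatic motion the external work equals the change in potential energy: W_ext = qΔV = q(V_B − V_A).
At A: distances to the source charges are 2.33 m, 2.14 m; V_A = Σ kqᵢ/rᵢ = -1.21×10⁴ V.
At B: distances to the source charges are 2.41 m, 2.22 m; V_B = Σ kqᵢ/rᵢ = -1.16×10⁴ V.
ΔV = V_B − V_A = 507 V.
W_ext = qΔV = (-3.69×10⁻⁶ C)(507 V) = -1.87×10⁻³ J.

-1.87×10⁻³ J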